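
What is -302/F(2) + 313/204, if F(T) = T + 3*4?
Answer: -28613/1428 ≈ -20.037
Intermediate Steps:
F(T) = 12 + T (F(T) = T + 12 = 12 + T)
-302/F(2) + 313/204 = -302/(12 + 2) + 313/204 = -302/14 + 313*(1/204) = -302*1/14 + 313/204 = -151/7 + 313/204 = -28613/1428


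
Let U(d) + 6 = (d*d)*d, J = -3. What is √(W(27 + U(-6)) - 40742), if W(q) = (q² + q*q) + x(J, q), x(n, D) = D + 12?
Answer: 5*√1405 ≈ 187.42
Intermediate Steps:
U(d) = -6 + d³ (U(d) = -6 + (d*d)*d = -6 + d²*d = -6 + d³)
x(n, D) = 12 + D
W(q) = 12 + q + 2*q² (W(q) = (q² + q*q) + (12 + q) = (q² + q²) + (12 + q) = 2*q² + (12 + q) = 12 + q + 2*q²)
√(W(27 + U(-6)) - 40742) = √((12 + (27 + (-6 + (-6)³)) + 2*(27 + (-6 + (-6)³))²) - 40742) = √((12 + (27 + (-6 - 216)) + 2*(27 + (-6 - 216))²) - 40742) = √((12 + (27 - 222) + 2*(27 - 222)²) - 40742) = √((12 - 195 + 2*(-195)²) - 40742) = √((12 - 195 + 2*38025) - 40742) = √((12 - 195 + 76050) - 40742) = √(75867 - 40742) = √35125 = 5*√1405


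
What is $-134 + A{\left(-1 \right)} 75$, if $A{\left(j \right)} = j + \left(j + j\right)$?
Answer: $-359$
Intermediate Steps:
$A{\left(j \right)} = 3 j$ ($A{\left(j \right)} = j + 2 j = 3 j$)
$-134 + A{\left(-1 \right)} 75 = -134 + 3 \left(-1\right) 75 = -134 - 225 = -359$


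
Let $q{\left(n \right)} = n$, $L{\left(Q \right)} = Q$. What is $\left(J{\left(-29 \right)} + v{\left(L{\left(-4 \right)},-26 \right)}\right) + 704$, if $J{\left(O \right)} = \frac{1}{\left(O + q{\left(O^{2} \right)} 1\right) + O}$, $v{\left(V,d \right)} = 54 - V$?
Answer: $\frac{596647}{783} \approx 762.0$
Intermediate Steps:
$J{\left(O \right)} = \frac{1}{O^{2} + 2 O}$ ($J{\left(O \right)} = \frac{1}{\left(O + O^{2} \cdot 1\right) + O} = \frac{1}{\left(O + O^{2}\right) + O} = \frac{1}{O^{2} + 2 O}$)
$\left(J{\left(-29 \right)} + v{\left(L{\left(-4 \right)},-26 \right)}\right) + 704 = \left(\frac{1}{\left(-29\right) \left(2 - 29\right)} + \left(54 - -4\right)\right) + 704 = \left(- \frac{1}{29 \left(-27\right)} + \left(54 + 4\right)\right) + 704 = \left(\left(- \frac{1}{29}\right) \left(- \frac{1}{27}\right) + 58\right) + 704 = \left(\frac{1}{783} + 58\right) + 704 = \frac{45415}{783} + 704 = \frac{596647}{783}$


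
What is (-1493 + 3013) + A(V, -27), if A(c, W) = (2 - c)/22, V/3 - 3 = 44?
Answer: 33301/22 ≈ 1513.7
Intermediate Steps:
V = 141 (V = 9 + 3*44 = 9 + 132 = 141)
A(c, W) = 1/11 - c/22 (A(c, W) = (2 - c)*(1/22) = 1/11 - c/22)
(-1493 + 3013) + A(V, -27) = (-1493 + 3013) + (1/11 - 1/22*141) = 1520 + (1/11 - 141/22) = 1520 - 139/22 = 33301/22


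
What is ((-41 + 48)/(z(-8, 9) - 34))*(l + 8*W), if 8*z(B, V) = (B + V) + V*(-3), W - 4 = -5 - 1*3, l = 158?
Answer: -3528/149 ≈ -23.678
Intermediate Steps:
W = -4 (W = 4 + (-5 - 1*3) = 4 + (-5 - 3) = 4 - 8 = -4)
z(B, V) = -V/4 + B/8 (z(B, V) = ((B + V) + V*(-3))/8 = ((B + V) - 3*V)/8 = (B - 2*V)/8 = -V/4 + B/8)
((-41 + 48)/(z(-8, 9) - 34))*(l + 8*W) = ((-41 + 48)/((-¼*9 + (⅛)*(-8)) - 34))*(158 + 8*(-4)) = (7/((-9/4 - 1) - 34))*(158 - 32) = (7/(-13/4 - 34))*126 = (7/(-149/4))*126 = (7*(-4/149))*126 = -28/149*126 = -3528/149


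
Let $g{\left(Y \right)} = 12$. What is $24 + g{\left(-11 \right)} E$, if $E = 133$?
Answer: $1620$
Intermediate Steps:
$24 + g{\left(-11 \right)} E = 24 + 12 \cdot 133 = 24 + 1596 = 1620$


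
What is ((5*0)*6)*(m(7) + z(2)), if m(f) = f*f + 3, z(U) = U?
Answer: 0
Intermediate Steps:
m(f) = 3 + f**2 (m(f) = f**2 + 3 = 3 + f**2)
((5*0)*6)*(m(7) + z(2)) = ((5*0)*6)*((3 + 7**2) + 2) = (0*6)*((3 + 49) + 2) = 0*(52 + 2) = 0*54 = 0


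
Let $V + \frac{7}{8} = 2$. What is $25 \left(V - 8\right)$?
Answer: $- \frac{1375}{8} \approx -171.88$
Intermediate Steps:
$V = \frac{9}{8}$ ($V = - \frac{7}{8} + 2 = \frac{9}{8} \approx 1.125$)
$25 \left(V - 8\right) = 25 \left(\frac{9}{8} - 8\right) = 25 \left(- \frac{55}{8}\right) = - \frac{1375}{8}$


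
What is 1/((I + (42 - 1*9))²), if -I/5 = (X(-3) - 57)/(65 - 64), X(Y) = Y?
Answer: 1/110889 ≈ 9.0180e-6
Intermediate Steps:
I = 300 (I = -5*(-3 - 57)/(65 - 64) = -(-300)/1 = -(-300) = -5*(-60) = 300)
1/((I + (42 - 1*9))²) = 1/((300 + (42 - 1*9))²) = 1/((300 + (42 - 9))²) = 1/((300 + 33)²) = 1/(333²) = 1/110889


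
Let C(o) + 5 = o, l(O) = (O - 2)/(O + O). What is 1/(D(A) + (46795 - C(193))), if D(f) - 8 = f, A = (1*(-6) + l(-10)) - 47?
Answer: 5/232813 ≈ 2.1476e-5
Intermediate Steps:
l(O) = (-2 + O)/(2*O) (l(O) = (-2 + O)/((2*O)) = (-2 + O)*(1/(2*O)) = (-2 + O)/(2*O))
C(o) = -5 + o
A = -262/5 (A = (1*(-6) + (½)*(-2 - 10)/(-10)) - 47 = (-6 + (½)*(-⅒)*(-12)) - 47 = (-6 + ⅗) - 47 = -27/5 - 47 = -262/5 ≈ -52.400)
D(f) = 8 + f
1/(D(A) + (46795 - C(193))) = 1/((8 - 262/5) + (46795 - (-5 + 193))) = 1/(-222/5 + (46795 - 1*188)) = 1/(-222/5 + (46795 - 188)) = 1/(-222/5 + 46607) = 1/(232813/5) = 5/232813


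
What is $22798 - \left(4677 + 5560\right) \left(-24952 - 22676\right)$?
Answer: $487590634$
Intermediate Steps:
$22798 - \left(4677 + 5560\right) \left(-24952 - 22676\right) = 22798 - 10237 \left(-47628\right) = 22798 - -487567836 = 22798 + 487567836 = 487590634$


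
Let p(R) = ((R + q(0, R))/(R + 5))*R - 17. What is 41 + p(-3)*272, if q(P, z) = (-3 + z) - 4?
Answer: 721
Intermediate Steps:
q(P, z) = -7 + z
p(R) = -17 + R*(-7 + 2*R)/(5 + R) (p(R) = ((R + (-7 + R))/(R + 5))*R - 17 = ((-7 + 2*R)/(5 + R))*R - 17 = R*(-7 + 2*R)/(5 + R) - 17 = -17 + R*(-7 + 2*R)/(5 + R))
41 + p(-3)*272 = 41 + ((-85 - 24*(-3) + 2*(-3)²)/(5 - 3))*272 = 41 + ((-85 + 72 + 2*9)/2)*272 = 41 + ((-85 + 72 + 18)/2)*272 = 41 + ((½)*5)*272 = 41 + (5/2)*272 = 41 + 680 = 721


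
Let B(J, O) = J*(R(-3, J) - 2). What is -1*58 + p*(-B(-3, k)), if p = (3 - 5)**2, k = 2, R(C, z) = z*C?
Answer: 26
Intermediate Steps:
R(C, z) = C*z
B(J, O) = J*(-2 - 3*J) (B(J, O) = J*(-3*J - 2) = J*(-2 - 3*J))
p = 4 (p = (-2)**2 = 4)
-1*58 + p*(-B(-3, k)) = -1*58 + 4*(-(-1)*(-3)*(2 + 3*(-3))) = -58 + 4*(-(-1)*(-3)*(2 - 9)) = -58 + 4*(-(-1)*(-3)*(-7)) = -58 + 4*(-1*(-21)) = -58 + 4*21 = -58 + 84 = 26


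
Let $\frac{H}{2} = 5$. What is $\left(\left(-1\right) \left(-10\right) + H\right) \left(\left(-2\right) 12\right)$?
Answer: $-480$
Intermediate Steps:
$H = 10$ ($H = 2 \cdot 5 = 10$)
$\left(\left(-1\right) \left(-10\right) + H\right) \left(\left(-2\right) 12\right) = \left(\left(-1\right) \left(-10\right) + 10\right) \left(\left(-2\right) 12\right) = \left(10 + 10\right) \left(-24\right) = 20 \left(-24\right) = -480$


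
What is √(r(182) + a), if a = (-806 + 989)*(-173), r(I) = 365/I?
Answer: I*√1048606286/182 ≈ 177.92*I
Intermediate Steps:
a = -31659 (a = 183*(-173) = -31659)
√(r(182) + a) = √(365/182 - 31659) = √(-5761573/182) = I*√1048606286/182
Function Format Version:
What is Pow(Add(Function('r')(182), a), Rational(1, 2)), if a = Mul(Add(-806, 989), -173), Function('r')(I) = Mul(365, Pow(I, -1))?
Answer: Mul(Rational(1, 182), I, Pow(1048606286, Rational(1, 2))) ≈ Mul(177.92, I)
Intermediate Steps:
a = -31659 (a = Mul(183, -173) = -31659)
Pow(Add(Function('r')(182), a), Rational(1, 2)) = Pow(Add(Mul(365, Pow(182, -1)), -31659), Rational(1, 2)) = Pow(Add(Mul(365, Rational(1, 182)), -31659), Rational(1, 2)) = Pow(Add(Rational(365, 182), -31659), Rational(1, 2)) = Pow(Rational(-5761573, 182), Rational(1, 2)) = Mul(Rational(1, 182), I, Pow(1048606286, Rational(1, 2)))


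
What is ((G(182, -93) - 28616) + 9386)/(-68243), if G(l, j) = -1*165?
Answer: 19395/68243 ≈ 0.28420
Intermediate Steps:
G(l, j) = -165
((G(182, -93) - 28616) + 9386)/(-68243) = ((-165 - 28616) + 9386)/(-68243) = (-28781 + 9386)*(-1/68243) = -19395*(-1/68243) = 19395/68243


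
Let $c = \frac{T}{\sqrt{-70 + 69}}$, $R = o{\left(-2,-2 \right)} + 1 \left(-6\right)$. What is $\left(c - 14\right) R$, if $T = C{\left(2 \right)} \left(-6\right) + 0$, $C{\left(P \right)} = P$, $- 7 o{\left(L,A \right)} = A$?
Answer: $80 - \frac{480 i}{7} \approx 80.0 - 68.571 i$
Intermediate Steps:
$o{\left(L,A \right)} = - \frac{A}{7}$
$R = - \frac{40}{7}$ ($R = \left(- \frac{1}{7}\right) \left(-2\right) + 1 \left(-6\right) = \frac{2}{7} - 6 = - \frac{40}{7} \approx -5.7143$)
$T = -12$ ($T = 2 \left(-6\right) + 0 = -12 + 0 = -12$)
$c = 12 i$ ($c = - \frac{12}{\sqrt{-70 + 69}} = - \frac{12}{\sqrt{-1}} = - \frac{12}{i} = - 12 \left(- i\right) = 12 i \approx 12.0 i$)
$\left(c - 14\right) R = \left(12 i - 14\right) \left(- \frac{40}{7}\right) = \left(-14 + 12 i\right) \left(- \frac{40}{7}\right) = 80 - \frac{480 i}{7}$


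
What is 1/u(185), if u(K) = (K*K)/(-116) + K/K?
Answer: -116/34109 ≈ -0.0034009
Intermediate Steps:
u(K) = 1 - K²/116 (u(K) = K²*(-1/116) + 1 = -K²/116 + 1 = 1 - K²/116)
1/u(185) = 1/(1 - 1/116*185²) = 1/(1 - 1/116*34225) = 1/(1 - 34225/116) = 1/(-34109/116) = -116/34109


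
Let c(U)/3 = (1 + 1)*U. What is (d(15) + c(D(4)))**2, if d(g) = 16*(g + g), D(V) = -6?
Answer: 197136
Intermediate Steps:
c(U) = 6*U (c(U) = 3*((1 + 1)*U) = 3*(2*U) = 6*U)
d(g) = 32*g (d(g) = 16*(2*g) = 32*g)
(d(15) + c(D(4)))**2 = (32*15 + 6*(-6))**2 = (480 - 36)**2 = 444**2 = 197136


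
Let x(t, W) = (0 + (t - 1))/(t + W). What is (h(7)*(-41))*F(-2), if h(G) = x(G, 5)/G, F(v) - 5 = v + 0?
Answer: -123/14 ≈ -8.7857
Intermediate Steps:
x(t, W) = (-1 + t)/(W + t) (x(t, W) = (0 + (-1 + t))/(W + t) = (-1 + t)/(W + t))
F(v) = 5 + v (F(v) = 5 + (v + 0) = 5 + v)
h(G) = (-1 + G)/(G*(5 + G)) (h(G) = ((-1 + G)/(5 + G))/G = (-1 + G)/(G*(5 + G)))
(h(7)*(-41))*F(-2) = (((-1 + 7)/(7*(5 + 7)))*(-41))*(5 - 2) = (((1/7)*6/12)*(-41))*3 = (((1/7)*(1/12)*6)*(-41))*3 = ((1/14)*(-41))*3 = -41/14*3 = -123/14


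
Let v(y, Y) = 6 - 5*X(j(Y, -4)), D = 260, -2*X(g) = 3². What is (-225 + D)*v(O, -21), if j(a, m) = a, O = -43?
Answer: 1995/2 ≈ 997.50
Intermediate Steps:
X(g) = -9/2 (X(g) = -½*3² = -½*9 = -9/2)
v(y, Y) = 57/2 (v(y, Y) = 6 - 5*(-9/2) = 6 + 45/2 = 57/2)
(-225 + D)*v(O, -21) = (-225 + 260)*(57/2) = 35*(57/2) = 1995/2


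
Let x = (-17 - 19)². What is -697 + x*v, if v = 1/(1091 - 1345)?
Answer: -89167/127 ≈ -702.10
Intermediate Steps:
v = -1/254 (v = 1/(-254) = -1/254 ≈ -0.0039370)
x = 1296 (x = (-36)² = 1296)
-697 + x*v = -697 + 1296*(-1/254) = -697 - 648/127 = -89167/127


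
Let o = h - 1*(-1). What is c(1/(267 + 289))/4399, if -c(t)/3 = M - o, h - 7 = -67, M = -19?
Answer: -120/4399 ≈ -0.027279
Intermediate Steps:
h = -60 (h = 7 - 67 = -60)
o = -59 (o = -60 - 1*(-1) = -60 + 1 = -59)
c(t) = -120 (c(t) = -3*(-19 - 1*(-59)) = -3*(-19 + 59) = -3*40 = -120)
c(1/(267 + 289))/4399 = -120/4399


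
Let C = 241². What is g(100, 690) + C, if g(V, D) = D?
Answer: 58771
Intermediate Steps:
C = 58081
g(100, 690) + C = 690 + 58081 = 58771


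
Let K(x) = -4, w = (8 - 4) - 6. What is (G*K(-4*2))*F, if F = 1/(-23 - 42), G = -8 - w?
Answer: -24/65 ≈ -0.36923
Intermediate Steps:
w = -2 (w = 4 - 6 = -2)
G = -6 (G = -8 - 1*(-2) = -8 + 2 = -6)
F = -1/65 (F = 1/(-65) = -1/65 ≈ -0.015385)
(G*K(-4*2))*F = -6*(-4)*(-1/65) = 24*(-1/65) = -24/65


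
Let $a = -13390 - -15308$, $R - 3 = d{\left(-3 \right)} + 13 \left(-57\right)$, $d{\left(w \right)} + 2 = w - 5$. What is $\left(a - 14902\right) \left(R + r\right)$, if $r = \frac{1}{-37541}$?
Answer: $\frac{364599406296}{37541} \approx 9.712 \cdot 10^{6}$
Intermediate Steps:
$d{\left(w \right)} = -7 + w$ ($d{\left(w \right)} = -2 + \left(w - 5\right) = -2 + \left(-5 + w\right) = -7 + w$)
$r = - \frac{1}{37541} \approx -2.6638 \cdot 10^{-5}$
$R = -748$ ($R = 3 + \left(\left(-7 - 3\right) + 13 \left(-57\right)\right) = 3 - 751 = -748$)
$a = 1918$ ($a = -13390 + 15308 = 1918$)
$\left(a - 14902\right) \left(R + r\right) = \left(1918 - 14902\right) \left(-748 - \frac{1}{37541}\right) = \left(-12984\right) \left(- \frac{28080669}{37541}\right) = \frac{364599406296}{37541}$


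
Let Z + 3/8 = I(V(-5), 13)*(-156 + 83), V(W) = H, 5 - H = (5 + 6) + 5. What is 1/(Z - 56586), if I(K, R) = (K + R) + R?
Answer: -8/461451 ≈ -1.7337e-5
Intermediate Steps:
H = -11 (H = 5 - ((5 + 6) + 5) = 5 - (11 + 5) = 5 - 1*16 = 5 - 16 = -11)
V(W) = -11
I(K, R) = K + 2*R
Z = -8763/8 (Z = -3/8 + (-11 + 2*13)*(-156 + 83) = -3/8 + (-11 + 26)*(-73) = -3/8 + 15*(-73) = -3/8 - 1095 = -8763/8 ≈ -1095.4)
1/(Z - 56586) = 1/(-8763/8 - 56586) = 1/(-461451/8) = -8/461451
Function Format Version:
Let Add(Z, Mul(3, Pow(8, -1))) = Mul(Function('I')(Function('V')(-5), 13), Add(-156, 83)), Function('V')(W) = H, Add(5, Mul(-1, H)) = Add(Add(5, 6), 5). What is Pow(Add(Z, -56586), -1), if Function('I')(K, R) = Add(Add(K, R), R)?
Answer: Rational(-8, 461451) ≈ -1.7337e-5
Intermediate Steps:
H = -11 (H = Add(5, Mul(-1, Add(Add(5, 6), 5))) = Add(5, Mul(-1, Add(11, 5))) = Add(5, Mul(-1, 16)) = Add(5, -16) = -11)
Function('V')(W) = -11
Function('I')(K, R) = Add(K, Mul(2, R))
Z = Rational(-8763, 8) (Z = Add(Rational(-3, 8), Mul(Add(-11, Mul(2, 13)), Add(-156, 83))) = Add(Rational(-3, 8), Mul(Add(-11, 26), -73)) = Add(Rational(-3, 8), Mul(15, -73)) = Add(Rational(-3, 8), -1095) = Rational(-8763, 8) ≈ -1095.4)
Pow(Add(Z, -56586), -1) = Pow(Add(Rational(-8763, 8), -56586), -1) = Pow(Rational(-461451, 8), -1) = Rational(-8, 461451)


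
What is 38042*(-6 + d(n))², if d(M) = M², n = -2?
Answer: 152168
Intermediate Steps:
38042*(-6 + d(n))² = 38042*(-6 + (-2)²)² = 38042*(-6 + 4)² = 38042*(-2)² = 38042*4 = 152168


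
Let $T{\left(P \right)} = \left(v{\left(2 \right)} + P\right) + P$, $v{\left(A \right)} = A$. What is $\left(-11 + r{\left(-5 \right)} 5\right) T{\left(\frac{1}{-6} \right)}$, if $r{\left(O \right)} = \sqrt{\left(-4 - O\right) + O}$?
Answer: $- \frac{55}{3} + \frac{50 i}{3} \approx -18.333 + 16.667 i$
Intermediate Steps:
$r{\left(O \right)} = 2 i$ ($r{\left(O \right)} = \sqrt{-4} = 2 i$)
$T{\left(P \right)} = 2 + 2 P$ ($T{\left(P \right)} = \left(2 + P\right) + P = 2 + 2 P$)
$\left(-11 + r{\left(-5 \right)} 5\right) T{\left(\frac{1}{-6} \right)} = \left(-11 + 2 i 5\right) \left(2 + \frac{2}{-6}\right) = \left(-11 + 10 i\right) \left(2 + 2 \left(- \frac{1}{6}\right)\right) = \left(-11 + 10 i\right) \left(2 - \frac{1}{3}\right) = \left(-11 + 10 i\right) \frac{5}{3} = - \frac{55}{3} + \frac{50 i}{3}$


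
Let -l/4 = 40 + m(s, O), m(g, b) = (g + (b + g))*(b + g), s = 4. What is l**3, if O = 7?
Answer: -551368000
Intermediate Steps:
m(g, b) = (b + g)*(b + 2*g) (m(g, b) = (b + 2*g)*(b + g) = (b + g)*(b + 2*g))
l = -820 (l = -4*(40 + (7**2 + 2*4**2 + 3*7*4)) = -4*(40 + (49 + 2*16 + 84)) = -4*(40 + (49 + 32 + 84)) = -4*(40 + 165) = -4*205 = -820)
l**3 = (-820)**3 = -551368000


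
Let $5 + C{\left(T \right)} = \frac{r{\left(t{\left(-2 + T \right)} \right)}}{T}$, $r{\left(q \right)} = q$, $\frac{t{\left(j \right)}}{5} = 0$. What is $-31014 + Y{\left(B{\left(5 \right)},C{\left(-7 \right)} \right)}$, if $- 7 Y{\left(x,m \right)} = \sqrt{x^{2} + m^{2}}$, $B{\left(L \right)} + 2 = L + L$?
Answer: $-31014 - \frac{\sqrt{89}}{7} \approx -31015.0$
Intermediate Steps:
$t{\left(j \right)} = 0$ ($t{\left(j \right)} = 5 \cdot 0 = 0$)
$B{\left(L \right)} = -2 + 2 L$ ($B{\left(L \right)} = -2 + \left(L + L\right) = -2 + 2 L$)
$C{\left(T \right)} = -5$ ($C{\left(T \right)} = -5 + \frac{0}{T} = -5 + 0 = -5$)
$Y{\left(x,m \right)} = - \frac{\sqrt{m^{2} + x^{2}}}{7}$ ($Y{\left(x,m \right)} = - \frac{\sqrt{x^{2} + m^{2}}}{7} = - \frac{\sqrt{m^{2} + x^{2}}}{7}$)
$-31014 + Y{\left(B{\left(5 \right)},C{\left(-7 \right)} \right)} = -31014 - \frac{\sqrt{\left(-5\right)^{2} + \left(-2 + 2 \cdot 5\right)^{2}}}{7} = -31014 - \frac{\sqrt{25 + \left(-2 + 10\right)^{2}}}{7} = -31014 - \frac{\sqrt{25 + 8^{2}}}{7} = -31014 - \frac{\sqrt{25 + 64}}{7} = -31014 - \frac{\sqrt{89}}{7}$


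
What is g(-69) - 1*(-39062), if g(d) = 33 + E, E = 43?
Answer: 39138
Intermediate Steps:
g(d) = 76 (g(d) = 33 + 43 = 76)
g(-69) - 1*(-39062) = 76 - 1*(-39062) = 76 + 39062 = 39138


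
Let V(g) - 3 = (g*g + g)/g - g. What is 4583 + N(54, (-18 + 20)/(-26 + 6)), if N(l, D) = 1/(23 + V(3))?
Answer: 123742/27 ≈ 4583.0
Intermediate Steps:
V(g) = 3 - g + (g + g²)/g (V(g) = 3 + ((g*g + g)/g - g) = 3 + ((g² + g)/g - g) = 3 + ((g + g²)/g - g) = 3 + (-g + (g + g²)/g) = 3 - g + (g + g²)/g)
N(l, D) = 1/27 (N(l, D) = 1/(23 + 4) = 1/27)
4583 + N(54, (-18 + 20)/(-26 + 6)) = 4583 + 1/27 = 123742/27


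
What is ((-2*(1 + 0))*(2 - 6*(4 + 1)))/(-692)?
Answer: -14/173 ≈ -0.080925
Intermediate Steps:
((-2*(1 + 0))*(2 - 6*(4 + 1)))/(-692) = ((-2*1)*(2 - 6*5))*(-1/692) = -2*(2 - 1*30)*(-1/692) = -2*(2 - 30)*(-1/692) = -2*(-28)*(-1/692) = 56*(-1/692) = -14/173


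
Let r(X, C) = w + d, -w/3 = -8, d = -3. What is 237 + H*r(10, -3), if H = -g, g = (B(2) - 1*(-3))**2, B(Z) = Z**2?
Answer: -792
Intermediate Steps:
w = 24 (w = -3*(-8) = 24)
r(X, C) = 21 (r(X, C) = 24 - 3 = 21)
g = 49 (g = (2**2 - 1*(-3))**2 = (4 + 3)**2 = 7**2 = 49)
H = -49 (H = -1*49 = -49)
237 + H*r(10, -3) = 237 - 49*21 = 237 - 1029 = -792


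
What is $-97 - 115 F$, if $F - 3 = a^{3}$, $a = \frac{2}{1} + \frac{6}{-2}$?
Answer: $-327$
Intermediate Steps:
$a = -1$ ($a = 2 \cdot 1 + 6 \left(- \frac{1}{2}\right) = 2 - 3 = -1$)
$F = 2$ ($F = 3 + \left(-1\right)^{3} = 3 - 1 = 2$)
$-97 - 115 F = -97 - 230 = -327$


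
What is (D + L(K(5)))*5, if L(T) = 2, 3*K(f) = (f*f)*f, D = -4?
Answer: -10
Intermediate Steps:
K(f) = f³/3 (K(f) = ((f*f)*f)/3 = (f²*f)/3 = f³/3)
(D + L(K(5)))*5 = (-4 + 2)*5 = -2*5 = -10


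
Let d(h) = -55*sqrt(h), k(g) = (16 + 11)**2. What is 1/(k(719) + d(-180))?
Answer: 81/119549 + 110*I*sqrt(5)/358647 ≈ 0.00067755 + 0.00068582*I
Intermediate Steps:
k(g) = 729 (k(g) = 27**2 = 729)
1/(k(719) + d(-180)) = 1/(729 - 330*I*sqrt(5))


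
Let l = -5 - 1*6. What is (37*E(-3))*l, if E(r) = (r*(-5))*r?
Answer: 18315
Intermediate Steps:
E(r) = -5*r² (E(r) = (-5*r)*r = -5*r²)
l = -11 (l = -5 - 6 = -11)
(37*E(-3))*l = (37*(-5*(-3)²))*(-11) = (37*(-5*9))*(-11) = (37*(-45))*(-11) = -1665*(-11) = 18315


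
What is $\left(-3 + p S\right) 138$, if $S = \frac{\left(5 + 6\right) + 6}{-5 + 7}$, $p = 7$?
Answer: $7797$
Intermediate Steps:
$S = \frac{17}{2}$ ($S = \frac{11 + 6}{2} = 17 \cdot \frac{1}{2} = \frac{17}{2} \approx 8.5$)
$\left(-3 + p S\right) 138 = \left(-3 + 7 \cdot \frac{17}{2}\right) 138 = \left(-3 + \frac{119}{2}\right) 138 = \frac{113}{2} \cdot 138 = 7797$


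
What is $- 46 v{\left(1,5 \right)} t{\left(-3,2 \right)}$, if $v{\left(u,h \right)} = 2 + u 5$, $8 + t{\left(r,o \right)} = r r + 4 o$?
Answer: $-2898$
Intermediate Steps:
$t{\left(r,o \right)} = -8 + r^{2} + 4 o$ ($t{\left(r,o \right)} = -8 + \left(r r + 4 o\right) = -8 + \left(r^{2} + 4 o\right) = -8 + r^{2} + 4 o$)
$v{\left(u,h \right)} = 2 + 5 u$
$- 46 v{\left(1,5 \right)} t{\left(-3,2 \right)} = - 46 \left(2 + 5 \cdot 1\right) \left(-8 + \left(-3\right)^{2} + 4 \cdot 2\right) = - 46 \left(2 + 5\right) \left(-8 + 9 + 8\right) = \left(-46\right) 7 \cdot 9 = \left(-322\right) 9 = -2898$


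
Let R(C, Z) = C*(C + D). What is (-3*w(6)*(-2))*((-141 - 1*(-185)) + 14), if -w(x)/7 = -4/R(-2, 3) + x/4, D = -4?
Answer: -2842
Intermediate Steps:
R(C, Z) = C*(-4 + C) (R(C, Z) = C*(C - 4) = C*(-4 + C))
w(x) = 7/3 - 7*x/4 (w(x) = -7*(-4*(-1/(2*(-4 - 2))) + x/4) = -7*(-4/((-2*(-6))) + x*(¼)) = -7*(-4/12 + x/4) = -7*(-4*1/12 + x/4) = -7*(-⅓ + x/4) = 7/3 - 7*x/4)
(-3*w(6)*(-2))*((-141 - 1*(-185)) + 14) = (-3*(7/3 - 7/4*6)*(-2))*((-141 - 1*(-185)) + 14) = (-3*(7/3 - 21/2)*(-2))*((-141 + 185) + 14) = (-3*(-49/6)*(-2))*(44 + 14) = ((49/2)*(-2))*58 = -49*58 = -2842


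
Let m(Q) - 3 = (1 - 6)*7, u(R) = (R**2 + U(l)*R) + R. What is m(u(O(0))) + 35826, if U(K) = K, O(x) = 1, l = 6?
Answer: 35794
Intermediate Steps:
u(R) = R**2 + 7*R (u(R) = (R**2 + 6*R) + R = R**2 + 7*R)
m(Q) = -32 (m(Q) = 3 + (1 - 6)*7 = 3 - 5*7 = 3 - 35 = -32)
m(u(O(0))) + 35826 = -32 + 35826 = 35794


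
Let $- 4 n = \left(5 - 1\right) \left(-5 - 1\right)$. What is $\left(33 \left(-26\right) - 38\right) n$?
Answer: $-5376$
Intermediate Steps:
$n = 6$ ($n = - \frac{\left(5 - 1\right) \left(-5 - 1\right)}{4} = - \frac{4 \left(-6\right)}{4} = \left(- \frac{1}{4}\right) \left(-24\right) = 6$)
$\left(33 \left(-26\right) - 38\right) n = \left(33 \left(-26\right) - 38\right) 6 = \left(-858 - 38\right) 6 = \left(-896\right) 6 = -5376$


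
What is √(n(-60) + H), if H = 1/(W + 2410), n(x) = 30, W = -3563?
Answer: √39881117/1153 ≈ 5.4771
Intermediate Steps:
H = -1/1153 (H = 1/(-3563 + 2410) = 1/(-1153) = -1/1153 ≈ -0.00086730)
√(n(-60) + H) = √(30 - 1/1153) = √(34589/1153) = √39881117/1153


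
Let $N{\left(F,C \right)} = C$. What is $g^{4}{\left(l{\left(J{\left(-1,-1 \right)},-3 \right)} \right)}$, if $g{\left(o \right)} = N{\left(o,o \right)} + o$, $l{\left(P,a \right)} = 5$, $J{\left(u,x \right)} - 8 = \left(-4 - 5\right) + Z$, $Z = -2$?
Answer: $10000$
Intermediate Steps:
$J{\left(u,x \right)} = -3$ ($J{\left(u,x \right)} = 8 - 11 = -3$)
$g{\left(o \right)} = 2 o$ ($g{\left(o \right)} = o + o = 2 o$)
$g^{4}{\left(l{\left(J{\left(-1,-1 \right)},-3 \right)} \right)} = \left(2 \cdot 5\right)^{4} = 10^{4} = 10000$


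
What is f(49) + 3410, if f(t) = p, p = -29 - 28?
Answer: 3353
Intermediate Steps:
p = -57
f(t) = -57
f(49) + 3410 = -57 + 3410 = 3353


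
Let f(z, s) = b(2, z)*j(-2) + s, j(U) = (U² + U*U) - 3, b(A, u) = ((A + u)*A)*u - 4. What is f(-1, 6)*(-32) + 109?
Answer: 877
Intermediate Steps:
b(A, u) = -4 + A*u*(A + u) (b(A, u) = (A*(A + u))*u - 4 = A*u*(A + u) - 4 = -4 + A*u*(A + u))
j(U) = -3 + 2*U² (j(U) = (U² + U²) - 3 = 2*U² - 3 = -3 + 2*U²)
f(z, s) = -20 + s + 10*z² + 20*z (f(z, s) = (-4 + 2*z² + z*2²)*(-3 + 2*(-2)²) + s = (-4 + 2*z² + z*4)*(-3 + 2*4) + s = (-4 + 2*z² + 4*z)*(-3 + 8) + s = (-4 + 2*z² + 4*z)*5 + s = (-20 + 10*z² + 20*z) + s = -20 + s + 10*z² + 20*z)
f(-1, 6)*(-32) + 109 = (-20 + 6 + 10*(-1)² + 20*(-1))*(-32) + 109 = (-20 + 6 + 10*1 - 20)*(-32) + 109 = (-20 + 6 + 10 - 20)*(-32) + 109 = -24*(-32) + 109 = 768 + 109 = 877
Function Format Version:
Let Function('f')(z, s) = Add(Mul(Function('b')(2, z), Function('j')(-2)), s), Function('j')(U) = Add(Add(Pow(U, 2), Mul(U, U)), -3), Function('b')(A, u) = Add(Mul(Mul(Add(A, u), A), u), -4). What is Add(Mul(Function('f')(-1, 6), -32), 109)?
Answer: 877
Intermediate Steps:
Function('b')(A, u) = Add(-4, Mul(A, u, Add(A, u))) (Function('b')(A, u) = Add(Mul(Mul(A, Add(A, u)), u), -4) = Add(Mul(A, u, Add(A, u)), -4) = Add(-4, Mul(A, u, Add(A, u))))
Function('j')(U) = Add(-3, Mul(2, Pow(U, 2))) (Function('j')(U) = Add(Add(Pow(U, 2), Pow(U, 2)), -3) = Add(Mul(2, Pow(U, 2)), -3) = Add(-3, Mul(2, Pow(U, 2))))
Function('f')(z, s) = Add(-20, s, Mul(10, Pow(z, 2)), Mul(20, z)) (Function('f')(z, s) = Add(Mul(Add(-4, Mul(2, Pow(z, 2)), Mul(z, Pow(2, 2))), Add(-3, Mul(2, Pow(-2, 2)))), s) = Add(Mul(Add(-4, Mul(2, Pow(z, 2)), Mul(z, 4)), Add(-3, Mul(2, 4))), s) = Add(Mul(Add(-4, Mul(2, Pow(z, 2)), Mul(4, z)), Add(-3, 8)), s) = Add(Mul(Add(-4, Mul(2, Pow(z, 2)), Mul(4, z)), 5), s) = Add(Add(-20, Mul(10, Pow(z, 2)), Mul(20, z)), s) = Add(-20, s, Mul(10, Pow(z, 2)), Mul(20, z)))
Add(Mul(Function('f')(-1, 6), -32), 109) = Add(Mul(Add(-20, 6, Mul(10, Pow(-1, 2)), Mul(20, -1)), -32), 109) = Add(Mul(Add(-20, 6, Mul(10, 1), -20), -32), 109) = Add(Mul(Add(-20, 6, 10, -20), -32), 109) = Add(Mul(-24, -32), 109) = Add(768, 109) = 877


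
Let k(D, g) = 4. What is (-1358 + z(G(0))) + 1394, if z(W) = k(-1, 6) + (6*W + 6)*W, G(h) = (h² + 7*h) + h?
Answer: 40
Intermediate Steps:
G(h) = h² + 8*h
z(W) = 4 + W*(6 + 6*W) (z(W) = 4 + (6*W + 6)*W = 4 + (6 + 6*W)*W = 4 + W*(6 + 6*W))
(-1358 + z(G(0))) + 1394 = (-1358 + (4 + 6*(0*(8 + 0)) + 6*(0*(8 + 0))²)) + 1394 = (-1358 + (4 + 6*(0*8) + 6*(0*8)²)) + 1394 = (-1358 + (4 + 6*0 + 6*0²)) + 1394 = (-1358 + (4 + 0 + 6*0)) + 1394 = (-1358 + (4 + 0 + 0)) + 1394 = (-1358 + 4) + 1394 = -1354 + 1394 = 40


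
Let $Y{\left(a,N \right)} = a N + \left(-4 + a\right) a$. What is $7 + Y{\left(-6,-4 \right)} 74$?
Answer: $6223$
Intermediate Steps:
$Y{\left(a,N \right)} = N a + a \left(-4 + a\right)$
$7 + Y{\left(-6,-4 \right)} 74 = 7 + - 6 \left(-4 - 4 - 6\right) 74 = 7 + \left(-6\right) \left(-14\right) 74 = 7 + 84 \cdot 74 = 7 + 6216 = 6223$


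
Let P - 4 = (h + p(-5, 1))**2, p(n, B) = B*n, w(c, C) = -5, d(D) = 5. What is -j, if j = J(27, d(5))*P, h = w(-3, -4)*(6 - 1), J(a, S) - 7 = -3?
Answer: -3616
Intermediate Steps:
J(a, S) = 4 (J(a, S) = 7 - 3 = 4)
h = -25 (h = -5*(6 - 1) = -5*5 = -25)
P = 904 (P = 4 + (-25 + 1*(-5))**2 = 4 + (-25 - 5)**2 = 4 + (-30)**2 = 4 + 900 = 904)
j = 3616 (j = 4*904 = 3616)
-j = -1*3616 = -3616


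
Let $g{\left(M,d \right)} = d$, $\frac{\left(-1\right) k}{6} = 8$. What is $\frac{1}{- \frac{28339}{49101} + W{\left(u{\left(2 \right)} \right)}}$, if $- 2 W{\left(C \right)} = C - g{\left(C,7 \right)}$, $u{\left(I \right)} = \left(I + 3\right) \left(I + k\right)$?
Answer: $\frac{98202}{11580259} \approx 0.0084801$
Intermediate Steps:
$k = -48$ ($k = \left(-6\right) 8 = -48$)
$u{\left(I \right)} = \left(-48 + I\right) \left(3 + I\right)$ ($u{\left(I \right)} = \left(I + 3\right) \left(I - 48\right) = \left(3 + I\right) \left(-48 + I\right) = \left(-48 + I\right) \left(3 + I\right)$)
$W{\left(C \right)} = \frac{7}{2} - \frac{C}{2}$ ($W{\left(C \right)} = - \frac{C - 7}{2} = - \frac{-7 + C}{2} = \frac{7}{2} - \frac{C}{2}$)
$\frac{1}{- \frac{28339}{49101} + W{\left(u{\left(2 \right)} \right)}} = \frac{1}{- \frac{28339}{49101} - \left(- \frac{7}{2} + \frac{-144 + 2^{2} - 90}{2}\right)} = \frac{1}{\left(-28339\right) \frac{1}{49101} - \left(- \frac{7}{2} + \frac{-144 + 4 - 90}{2}\right)} = \frac{1}{- \frac{28339}{49101} + \left(\frac{7}{2} - -115\right)} = \frac{1}{- \frac{28339}{49101} + \left(\frac{7}{2} + 115\right)} = \frac{1}{- \frac{28339}{49101} + \frac{237}{2}} = \frac{1}{\frac{11580259}{98202}} = \frac{98202}{11580259}$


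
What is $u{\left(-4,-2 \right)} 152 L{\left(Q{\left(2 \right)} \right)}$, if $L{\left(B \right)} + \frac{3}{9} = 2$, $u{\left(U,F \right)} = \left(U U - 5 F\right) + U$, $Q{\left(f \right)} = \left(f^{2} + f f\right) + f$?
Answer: $\frac{16720}{3} \approx 5573.3$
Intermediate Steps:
$Q{\left(f \right)} = f + 2 f^{2}$ ($Q{\left(f \right)} = \left(f^{2} + f^{2}\right) + f = 2 f^{2} + f = f + 2 f^{2}$)
$u{\left(U,F \right)} = U + U^{2} - 5 F$ ($u{\left(U,F \right)} = \left(U^{2} - 5 F\right) + U = U + U^{2} - 5 F$)
$L{\left(B \right)} = \frac{5}{3}$ ($L{\left(B \right)} = - \frac{1}{3} + 2 = \frac{5}{3}$)
$u{\left(-4,-2 \right)} 152 L{\left(Q{\left(2 \right)} \right)} = \left(-4 + \left(-4\right)^{2} - -10\right) 152 \cdot \frac{5}{3} = \left(-4 + 16 + 10\right) 152 \cdot \frac{5}{3} = 22 \cdot 152 \cdot \frac{5}{3} = 3344 \cdot \frac{5}{3} = \frac{16720}{3}$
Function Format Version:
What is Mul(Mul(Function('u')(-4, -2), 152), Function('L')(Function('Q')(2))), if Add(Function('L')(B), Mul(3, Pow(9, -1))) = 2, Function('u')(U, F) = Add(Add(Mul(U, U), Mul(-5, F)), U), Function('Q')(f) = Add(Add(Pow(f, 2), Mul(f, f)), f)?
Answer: Rational(16720, 3) ≈ 5573.3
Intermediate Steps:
Function('Q')(f) = Add(f, Mul(2, Pow(f, 2))) (Function('Q')(f) = Add(Add(Pow(f, 2), Pow(f, 2)), f) = Add(Mul(2, Pow(f, 2)), f) = Add(f, Mul(2, Pow(f, 2))))
Function('u')(U, F) = Add(U, Pow(U, 2), Mul(-5, F)) (Function('u')(U, F) = Add(Add(Pow(U, 2), Mul(-5, F)), U) = Add(U, Pow(U, 2), Mul(-5, F)))
Function('L')(B) = Rational(5, 3) (Function('L')(B) = Add(Rational(-1, 3), 2) = Rational(5, 3))
Mul(Mul(Function('u')(-4, -2), 152), Function('L')(Function('Q')(2))) = Mul(Mul(Add(-4, Pow(-4, 2), Mul(-5, -2)), 152), Rational(5, 3)) = Mul(Mul(Add(-4, 16, 10), 152), Rational(5, 3)) = Mul(Mul(22, 152), Rational(5, 3)) = Mul(3344, Rational(5, 3)) = Rational(16720, 3)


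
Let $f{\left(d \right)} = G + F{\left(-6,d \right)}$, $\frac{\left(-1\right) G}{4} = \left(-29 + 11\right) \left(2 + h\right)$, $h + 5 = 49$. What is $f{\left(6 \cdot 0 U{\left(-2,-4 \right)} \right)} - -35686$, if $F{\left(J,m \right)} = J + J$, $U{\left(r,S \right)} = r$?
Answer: $38986$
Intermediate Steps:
$h = 44$ ($h = -5 + 49 = 44$)
$F{\left(J,m \right)} = 2 J$
$G = 3312$ ($G = - 4 \left(-29 + 11\right) \left(2 + 44\right) = - 4 \left(\left(-18\right) 46\right) = \left(-4\right) \left(-828\right) = 3312$)
$f{\left(d \right)} = 3300$ ($f{\left(d \right)} = 3312 + 2 \left(-6\right) = 3312 - 12 = 3300$)
$f{\left(6 \cdot 0 U{\left(-2,-4 \right)} \right)} - -35686 = 3300 - -35686 = 3300 + 35686 = 38986$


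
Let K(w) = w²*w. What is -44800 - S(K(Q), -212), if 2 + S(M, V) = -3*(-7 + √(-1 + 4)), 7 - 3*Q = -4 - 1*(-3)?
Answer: -44819 + 3*√3 ≈ -44814.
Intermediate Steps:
Q = 8/3 (Q = 7/3 - (-4 - 1*(-3))/3 = 7/3 - (-4 + 3)/3 = 7/3 - ⅓*(-1) = 7/3 + ⅓ = 8/3 ≈ 2.6667)
K(w) = w³
S(M, V) = 19 - 3*√3 (S(M, V) = -2 - 3*(-7 + √(-1 + 4)) = -2 - 3*(-7 + √3) = -2 + (21 - 3*√3) = 19 - 3*√3)
-44800 - S(K(Q), -212) = -44800 - (19 - 3*√3) = -44800 + (-19 + 3*√3) = -44819 + 3*√3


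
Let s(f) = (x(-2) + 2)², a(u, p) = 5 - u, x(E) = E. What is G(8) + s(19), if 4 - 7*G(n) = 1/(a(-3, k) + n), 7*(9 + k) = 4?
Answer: 9/16 ≈ 0.56250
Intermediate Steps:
k = -59/7 (k = -9 + (⅐)*4 = -9 + 4/7 = -59/7 ≈ -8.4286)
s(f) = 0 (s(f) = (-2 + 2)² = 0² = 0)
G(n) = 4/7 - 1/(7*(8 + n)) (G(n) = 4/7 - 1/(7*((5 - 1*(-3)) + n)) = 4/7 - 1/(7*((5 + 3) + n)) = 4/7 - 1/(7*(8 + n)))
G(8) + s(19) = (31 + 4*8)/(7*(8 + 8)) + 0 = (⅐)*(31 + 32)/16 + 0 = (⅐)*(1/16)*63 + 0 = 9/16 + 0 = 9/16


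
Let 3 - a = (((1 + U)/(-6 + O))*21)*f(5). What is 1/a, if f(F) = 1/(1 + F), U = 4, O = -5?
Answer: 22/101 ≈ 0.21782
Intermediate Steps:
a = 101/22 (a = 3 - ((1 + 4)/(-6 - 5))*21/(1 + 5) = 3 - (5/(-11))*21/6 = 3 - (5*(-1/11))*21/6 = 3 - (-5/11*21)/6 = 3 - (-105)/(11*6) = 3 - 1*(-35/22) = 3 + 35/22 = 101/22 ≈ 4.5909)
1/a = 1/(101/22) = 22/101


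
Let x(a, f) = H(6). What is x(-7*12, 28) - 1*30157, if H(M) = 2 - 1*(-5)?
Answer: -30150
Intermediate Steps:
H(M) = 7 (H(M) = 2 + 5 = 7)
x(a, f) = 7
x(-7*12, 28) - 1*30157 = 7 - 1*30157 = 7 - 30157 = -30150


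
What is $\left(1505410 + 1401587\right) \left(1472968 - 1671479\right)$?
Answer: $-577070881467$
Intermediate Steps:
$\left(1505410 + 1401587\right) \left(1472968 - 1671479\right) = 2906997 \left(-198511\right) = -577070881467$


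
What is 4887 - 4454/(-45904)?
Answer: 112168651/22952 ≈ 4887.1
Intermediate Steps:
4887 - 4454/(-45904) = 4887 - 4454*(-1/45904) = 4887 + 2227/22952 = 112168651/22952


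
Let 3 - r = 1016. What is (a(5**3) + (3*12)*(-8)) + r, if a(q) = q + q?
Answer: -1051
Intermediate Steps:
r = -1013 (r = 3 - 1*1016 = 3 - 1016 = -1013)
a(q) = 2*q
(a(5**3) + (3*12)*(-8)) + r = (2*5**3 + (3*12)*(-8)) - 1013 = (2*125 + 36*(-8)) - 1013 = (250 - 288) - 1013 = -38 - 1013 = -1051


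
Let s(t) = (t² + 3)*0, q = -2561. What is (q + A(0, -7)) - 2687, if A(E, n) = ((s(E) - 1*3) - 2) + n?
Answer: -5260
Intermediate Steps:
s(t) = 0 (s(t) = (3 + t²)*0 = 0)
A(E, n) = -5 + n (A(E, n) = ((0 - 1*3) - 2) + n = ((0 - 3) - 2) + n = (-3 - 2) + n = -5 + n)
(q + A(0, -7)) - 2687 = (-2561 + (-5 - 7)) - 2687 = (-2561 - 12) - 2687 = -2573 - 2687 = -5260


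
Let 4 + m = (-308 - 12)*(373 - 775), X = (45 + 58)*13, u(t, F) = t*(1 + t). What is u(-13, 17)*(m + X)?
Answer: 20276100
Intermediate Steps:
X = 1339 (X = 103*13 = 1339)
m = 128636 (m = -4 + (-308 - 12)*(373 - 775) = -4 - 320*(-402) = -4 + 128640 = 128636)
u(-13, 17)*(m + X) = (-13*(1 - 13))*(128636 + 1339) = -13*(-12)*129975 = 156*129975 = 20276100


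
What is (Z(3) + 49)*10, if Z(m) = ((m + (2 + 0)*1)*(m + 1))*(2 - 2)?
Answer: 490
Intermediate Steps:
Z(m) = 0 (Z(m) = ((m + 2*1)*(1 + m))*0 = ((m + 2)*(1 + m))*0 = ((2 + m)*(1 + m))*0 = ((1 + m)*(2 + m))*0 = 0)
(Z(3) + 49)*10 = (0 + 49)*10 = 49*10 = 490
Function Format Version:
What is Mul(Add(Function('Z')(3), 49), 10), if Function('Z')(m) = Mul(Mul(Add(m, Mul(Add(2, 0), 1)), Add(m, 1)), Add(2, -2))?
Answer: 490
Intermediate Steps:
Function('Z')(m) = 0 (Function('Z')(m) = Mul(Mul(Add(m, Mul(2, 1)), Add(1, m)), 0) = Mul(Mul(Add(m, 2), Add(1, m)), 0) = Mul(Mul(Add(2, m), Add(1, m)), 0) = Mul(Mul(Add(1, m), Add(2, m)), 0) = 0)
Mul(Add(Function('Z')(3), 49), 10) = Mul(Add(0, 49), 10) = Mul(49, 10) = 490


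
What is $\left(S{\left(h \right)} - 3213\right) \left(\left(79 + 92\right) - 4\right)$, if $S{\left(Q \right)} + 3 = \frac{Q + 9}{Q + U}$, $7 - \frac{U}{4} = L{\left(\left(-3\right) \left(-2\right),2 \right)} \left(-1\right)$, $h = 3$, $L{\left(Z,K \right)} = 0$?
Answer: $- \frac{16647228}{31} \approx -5.3701 \cdot 10^{5}$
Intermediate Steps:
$U = 28$ ($U = 28 - 4 \cdot 0 \left(-1\right) = 28 - 0 = 28 + 0 = 28$)
$S{\left(Q \right)} = -3 + \frac{9 + Q}{28 + Q}$ ($S{\left(Q \right)} = -3 + \frac{Q + 9}{Q + 28} = -3 + \frac{9 + Q}{28 + Q}$)
$\left(S{\left(h \right)} - 3213\right) \left(\left(79 + 92\right) - 4\right) = \left(\frac{-75 - 6}{28 + 3} - 3213\right) \left(\left(79 + 92\right) - 4\right) = \left(\frac{-75 - 6}{31} - 3213\right) \left(171 - 4\right) = \left(\frac{1}{31} \left(-81\right) - 3213\right) 167 = \left(- \frac{81}{31} - 3213\right) 167 = \left(- \frac{99684}{31}\right) 167 = - \frac{16647228}{31}$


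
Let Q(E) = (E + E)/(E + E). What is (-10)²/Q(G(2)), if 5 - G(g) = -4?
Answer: 100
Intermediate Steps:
G(g) = 9 (G(g) = 5 - 1*(-4) = 5 + 4 = 9)
Q(E) = 1 (Q(E) = (2*E)/((2*E)) = (2*E)*(1/(2*E)) = 1)
(-10)²/Q(G(2)) = (-10)²/1 = 100*1 = 100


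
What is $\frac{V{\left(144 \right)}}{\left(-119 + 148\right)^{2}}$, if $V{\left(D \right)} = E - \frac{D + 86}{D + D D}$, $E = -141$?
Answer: $- \frac{294431}{1756008} \approx -0.16767$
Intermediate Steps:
$V{\left(D \right)} = -141 - \frac{86 + D}{D + D^{2}}$ ($V{\left(D \right)} = -141 - \frac{D + 86}{D + D D} = -141 - \frac{86 + D}{D + D^{2}}$)
$\frac{V{\left(144 \right)}}{\left(-119 + 148\right)^{2}} = \frac{\frac{1}{144} \frac{1}{1 + 144} \left(-86 - 20448 - 141 \cdot 144^{2}\right)}{\left(-119 + 148\right)^{2}} = \frac{\frac{1}{144} \cdot \frac{1}{145} \left(-86 - 20448 - 2923776\right)}{29^{2}} = \frac{\frac{1}{144} \cdot \frac{1}{145} \left(-86 - 20448 - 2923776\right)}{841} = \frac{1}{144} \cdot \frac{1}{145} \left(-2944310\right) \frac{1}{841} = \left(- \frac{294431}{2088}\right) \frac{1}{841} = - \frac{294431}{1756008}$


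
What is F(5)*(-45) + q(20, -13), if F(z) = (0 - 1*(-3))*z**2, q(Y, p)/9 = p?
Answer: -3492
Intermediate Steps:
q(Y, p) = 9*p
F(z) = 3*z**2 (F(z) = (0 + 3)*z**2 = 3*z**2)
F(5)*(-45) + q(20, -13) = (3*5**2)*(-45) + 9*(-13) = (3*25)*(-45) - 117 = 75*(-45) - 117 = -3375 - 117 = -3492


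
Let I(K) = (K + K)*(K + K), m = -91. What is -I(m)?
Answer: -33124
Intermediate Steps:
I(K) = 4*K² (I(K) = (2*K)*(2*K) = 4*K²)
-I(m) = -4*(-91)² = -4*8281 = -1*33124 = -33124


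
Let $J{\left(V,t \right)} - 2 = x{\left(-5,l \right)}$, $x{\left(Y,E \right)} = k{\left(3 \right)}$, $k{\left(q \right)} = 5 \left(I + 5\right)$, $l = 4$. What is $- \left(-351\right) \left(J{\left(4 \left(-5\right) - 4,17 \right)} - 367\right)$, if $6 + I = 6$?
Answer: $-119340$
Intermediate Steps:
$I = 0$ ($I = -6 + 6 = 0$)
$k{\left(q \right)} = 25$ ($k{\left(q \right)} = 5 \left(0 + 5\right) = 5 \cdot 5 = 25$)
$x{\left(Y,E \right)} = 25$
$J{\left(V,t \right)} = 27$ ($J{\left(V,t \right)} = 2 + 25 = 27$)
$- \left(-351\right) \left(J{\left(4 \left(-5\right) - 4,17 \right)} - 367\right) = - \left(-351\right) \left(27 - 367\right) = - \left(-351\right) \left(-340\right) = \left(-1\right) 119340 = -119340$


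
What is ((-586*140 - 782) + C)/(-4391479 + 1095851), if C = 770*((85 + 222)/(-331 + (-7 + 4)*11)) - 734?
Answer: 312763/12240904 ≈ 0.025551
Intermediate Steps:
C = -35969/26 (C = 770*(307/(-331 - 3*11)) - 734 = 770*(307/(-331 - 33)) - 734 = 770*(307/(-364)) - 734 = 770*(307*(-1/364)) - 734 = 770*(-307/364) - 734 = -16885/26 - 734 = -35969/26 ≈ -1383.4)
((-586*140 - 782) + C)/(-4391479 + 1095851) = ((-586*140 - 782) - 35969/26)/(-4391479 + 1095851) = ((-82040 - 782) - 35969/26)/(-3295628) = (-82822 - 35969/26)*(-1/3295628) = -2189341/26*(-1/3295628) = 312763/12240904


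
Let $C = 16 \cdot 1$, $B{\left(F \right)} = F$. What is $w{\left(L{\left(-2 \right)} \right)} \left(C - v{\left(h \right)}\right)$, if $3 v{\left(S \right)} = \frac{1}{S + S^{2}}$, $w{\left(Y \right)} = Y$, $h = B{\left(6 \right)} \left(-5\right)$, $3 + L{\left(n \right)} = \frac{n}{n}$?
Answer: $- \frac{41759}{1305} \approx -31.999$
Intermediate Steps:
$L{\left(n \right)} = -2$ ($L{\left(n \right)} = -3 + \frac{n}{n} = -3 + 1 = -2$)
$h = -30$ ($h = 6 \left(-5\right) = -30$)
$C = 16$
$v{\left(S \right)} = \frac{1}{3 \left(S + S^{2}\right)}$
$w{\left(L{\left(-2 \right)} \right)} \left(C - v{\left(h \right)}\right) = - 2 \left(16 - \frac{1}{3 \left(-30\right) \left(1 - 30\right)}\right) = - 2 \left(16 - \frac{1}{3} \left(- \frac{1}{30}\right) \frac{1}{-29}\right) = - 2 \left(16 - \frac{1}{3} \left(- \frac{1}{30}\right) \left(- \frac{1}{29}\right)\right) = - 2 \left(16 - \frac{1}{2610}\right) = \left(-2\right) \frac{41759}{2610} = - \frac{41759}{1305}$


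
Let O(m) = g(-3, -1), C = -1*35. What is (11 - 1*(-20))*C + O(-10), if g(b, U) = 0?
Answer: -1085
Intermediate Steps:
C = -35
O(m) = 0
(11 - 1*(-20))*C + O(-10) = (11 - 1*(-20))*(-35) + 0 = (11 + 20)*(-35) + 0 = 31*(-35) + 0 = -1085 + 0 = -1085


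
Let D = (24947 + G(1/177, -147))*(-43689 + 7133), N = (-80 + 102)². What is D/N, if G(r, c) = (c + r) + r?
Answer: -40116572678/21417 ≈ -1.8731e+6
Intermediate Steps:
N = 484 (N = 22² = 484)
G(r, c) = c + 2*r
D = -160466290712/177 (D = (24947 + (-147 + 2/177))*(-43689 + 7133) = (24947 + (-147 + 2*(1/177)))*(-36556) = (24947 + (-147 + 2/177))*(-36556) = (24947 - 26017/177)*(-36556) = (4389602/177)*(-36556) = -160466290712/177 ≈ -9.0659e+8)
D/N = -160466290712/177/484 = -160466290712/177*1/484 = -40116572678/21417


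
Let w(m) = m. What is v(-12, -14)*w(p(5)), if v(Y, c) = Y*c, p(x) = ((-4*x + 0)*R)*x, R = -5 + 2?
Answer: 50400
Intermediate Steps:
R = -3
p(x) = 12*x² (p(x) = ((-4*x + 0)*(-3))*x = (-4*x*(-3))*x = (12*x)*x = 12*x²)
v(-12, -14)*w(p(5)) = (-12*(-14))*(12*5²) = 168*(12*25) = 168*300 = 50400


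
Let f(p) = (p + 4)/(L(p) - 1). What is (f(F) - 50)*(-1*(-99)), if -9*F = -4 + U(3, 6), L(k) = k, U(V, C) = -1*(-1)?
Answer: -11187/2 ≈ -5593.5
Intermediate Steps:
U(V, C) = 1
F = ⅓ (F = -(-4 + 1)/9 = -⅑*(-3) = ⅓ ≈ 0.33333)
f(p) = (4 + p)/(-1 + p) (f(p) = (p + 4)/(p - 1) = (4 + p)/(-1 + p))
(f(F) - 50)*(-1*(-99)) = ((4 + ⅓)/(-1 + ⅓) - 50)*(-1*(-99)) = ((13/3)/(-⅔) - 50)*99 = (-3/2*13/3 - 50)*99 = (-13/2 - 50)*99 = -113/2*99 = -11187/2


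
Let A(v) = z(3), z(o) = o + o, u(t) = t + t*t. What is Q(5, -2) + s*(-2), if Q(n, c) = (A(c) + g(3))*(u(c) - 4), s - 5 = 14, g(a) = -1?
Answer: -48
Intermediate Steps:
s = 19 (s = 5 + 14 = 19)
u(t) = t + t²
z(o) = 2*o
A(v) = 6 (A(v) = 2*3 = 6)
Q(n, c) = -20 + 5*c*(1 + c) (Q(n, c) = (6 - 1)*(c*(1 + c) - 4) = 5*(-4 + c*(1 + c)) = -20 + 5*c*(1 + c))
Q(5, -2) + s*(-2) = (-20 + 5*(-2)*(1 - 2)) + 19*(-2) = (-20 + 5*(-2)*(-1)) - 38 = (-20 + 10) - 38 = -10 - 38 = -48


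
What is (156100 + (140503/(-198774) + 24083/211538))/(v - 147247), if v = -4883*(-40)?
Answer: 1640926894765957/505346433587019 ≈ 3.2471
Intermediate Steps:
v = 195320
(156100 + (140503/(-198774) + 24083/211538))/(v - 147247) = (156100 + (140503/(-198774) + 24083/211538))/(195320 - 147247) = (156100 + (140503*(-1/198774) + 24083*(1/211538)))/48073 = (156100 + (-140503/198774 + 24083/211538))*(1/48073) = (156100 - 6233662343/10512063603)*(1/48073) = (1640926894765957/10512063603)*(1/48073) = 1640926894765957/505346433587019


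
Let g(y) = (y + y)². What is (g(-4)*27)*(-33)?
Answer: -57024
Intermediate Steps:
g(y) = 4*y² (g(y) = (2*y)² = 4*y²)
(g(-4)*27)*(-33) = ((4*(-4)²)*27)*(-33) = ((4*16)*27)*(-33) = (64*27)*(-33) = 1728*(-33) = -57024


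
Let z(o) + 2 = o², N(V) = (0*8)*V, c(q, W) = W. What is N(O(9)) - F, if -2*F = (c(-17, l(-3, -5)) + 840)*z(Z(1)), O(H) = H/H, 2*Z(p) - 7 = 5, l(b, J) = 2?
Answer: 14314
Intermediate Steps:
Z(p) = 6 (Z(p) = 7/2 + (½)*5 = 7/2 + 5/2 = 6)
O(H) = 1
N(V) = 0 (N(V) = 0*V = 0)
z(o) = -2 + o²
F = -14314 (F = -(2 + 840)*(-2 + 6²)/2 = -421*(-2 + 36) = -421*34 = -½*28628 = -14314)
N(O(9)) - F = 0 - 1*(-14314) = 0 + 14314 = 14314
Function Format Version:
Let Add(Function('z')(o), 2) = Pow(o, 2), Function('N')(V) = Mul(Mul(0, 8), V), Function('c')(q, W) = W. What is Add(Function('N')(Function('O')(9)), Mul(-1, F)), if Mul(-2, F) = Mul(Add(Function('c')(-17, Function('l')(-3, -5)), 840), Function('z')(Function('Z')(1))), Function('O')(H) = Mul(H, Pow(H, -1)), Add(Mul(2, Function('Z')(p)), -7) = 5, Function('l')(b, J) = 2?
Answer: 14314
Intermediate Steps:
Function('Z')(p) = 6 (Function('Z')(p) = Add(Rational(7, 2), Mul(Rational(1, 2), 5)) = Add(Rational(7, 2), Rational(5, 2)) = 6)
Function('O')(H) = 1
Function('N')(V) = 0 (Function('N')(V) = Mul(0, V) = 0)
Function('z')(o) = Add(-2, Pow(o, 2))
F = -14314 (F = Mul(Rational(-1, 2), Mul(Add(2, 840), Add(-2, Pow(6, 2)))) = Mul(Rational(-1, 2), Mul(842, Add(-2, 36))) = Mul(Rational(-1, 2), Mul(842, 34)) = Mul(Rational(-1, 2), 28628) = -14314)
Add(Function('N')(Function('O')(9)), Mul(-1, F)) = Add(0, Mul(-1, -14314)) = Add(0, 14314) = 14314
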